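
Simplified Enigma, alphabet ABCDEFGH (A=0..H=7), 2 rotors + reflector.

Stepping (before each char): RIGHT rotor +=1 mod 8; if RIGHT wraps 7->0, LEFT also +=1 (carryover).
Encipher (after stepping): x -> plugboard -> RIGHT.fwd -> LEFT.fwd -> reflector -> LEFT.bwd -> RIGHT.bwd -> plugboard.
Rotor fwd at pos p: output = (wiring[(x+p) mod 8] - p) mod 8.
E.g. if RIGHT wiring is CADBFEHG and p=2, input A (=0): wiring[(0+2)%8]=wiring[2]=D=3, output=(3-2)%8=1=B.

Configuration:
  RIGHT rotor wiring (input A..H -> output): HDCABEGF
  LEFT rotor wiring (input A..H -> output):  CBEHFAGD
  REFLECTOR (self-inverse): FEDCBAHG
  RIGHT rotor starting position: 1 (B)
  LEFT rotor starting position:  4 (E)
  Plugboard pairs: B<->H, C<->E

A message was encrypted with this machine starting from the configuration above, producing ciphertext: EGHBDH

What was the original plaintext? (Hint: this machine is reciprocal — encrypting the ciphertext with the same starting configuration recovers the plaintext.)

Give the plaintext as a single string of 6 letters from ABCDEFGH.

Answer: DEDGBC

Derivation:
Char 1 ('E'): step: R->2, L=4; E->plug->C->R->H->L->D->refl->C->L'->C->R'->D->plug->D
Char 2 ('G'): step: R->3, L=4; G->plug->G->R->A->L->B->refl->E->L'->B->R'->C->plug->E
Char 3 ('H'): step: R->4, L=4; H->plug->B->R->A->L->B->refl->E->L'->B->R'->D->plug->D
Char 4 ('B'): step: R->5, L=4; B->plug->H->R->E->L->G->refl->H->L'->D->R'->G->plug->G
Char 5 ('D'): step: R->6, L=4; D->plug->D->R->F->L->F->refl->A->L'->G->R'->H->plug->B
Char 6 ('H'): step: R->7, L=4; H->plug->B->R->A->L->B->refl->E->L'->B->R'->E->plug->C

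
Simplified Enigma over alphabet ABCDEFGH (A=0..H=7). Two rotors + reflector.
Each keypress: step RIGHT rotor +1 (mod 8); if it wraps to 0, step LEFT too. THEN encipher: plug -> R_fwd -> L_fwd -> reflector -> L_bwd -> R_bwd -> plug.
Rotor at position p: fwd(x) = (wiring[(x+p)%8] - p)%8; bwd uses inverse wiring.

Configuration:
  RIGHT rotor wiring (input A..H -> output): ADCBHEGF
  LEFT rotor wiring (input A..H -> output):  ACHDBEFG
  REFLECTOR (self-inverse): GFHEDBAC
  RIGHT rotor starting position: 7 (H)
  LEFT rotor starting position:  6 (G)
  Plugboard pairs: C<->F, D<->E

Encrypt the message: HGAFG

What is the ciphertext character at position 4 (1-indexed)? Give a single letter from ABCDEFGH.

Char 1 ('H'): step: R->0, L->7 (L advanced); H->plug->H->R->F->L->C->refl->H->L'->A->R'->A->plug->A
Char 2 ('G'): step: R->1, L=7; G->plug->G->R->E->L->E->refl->D->L'->C->R'->A->plug->A
Char 3 ('A'): step: R->2, L=7; A->plug->A->R->A->L->H->refl->C->L'->F->R'->C->plug->F
Char 4 ('F'): step: R->3, L=7; F->plug->C->R->B->L->B->refl->F->L'->G->R'->A->plug->A

A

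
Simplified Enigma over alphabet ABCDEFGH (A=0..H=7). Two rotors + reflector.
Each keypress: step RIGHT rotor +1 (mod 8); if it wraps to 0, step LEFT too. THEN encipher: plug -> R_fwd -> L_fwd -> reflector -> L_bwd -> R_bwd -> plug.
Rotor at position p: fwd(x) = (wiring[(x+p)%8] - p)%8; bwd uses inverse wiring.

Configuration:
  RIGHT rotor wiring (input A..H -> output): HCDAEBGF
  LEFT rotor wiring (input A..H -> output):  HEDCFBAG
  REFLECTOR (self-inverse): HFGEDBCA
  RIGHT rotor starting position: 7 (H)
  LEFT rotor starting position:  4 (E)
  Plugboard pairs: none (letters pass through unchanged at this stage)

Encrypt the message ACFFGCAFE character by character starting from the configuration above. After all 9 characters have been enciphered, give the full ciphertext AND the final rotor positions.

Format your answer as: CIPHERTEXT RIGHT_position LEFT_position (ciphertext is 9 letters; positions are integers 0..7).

Char 1 ('A'): step: R->0, L->5 (L advanced); A->plug->A->R->H->L->A->refl->H->L'->E->R'->E->plug->E
Char 2 ('C'): step: R->1, L=5; C->plug->C->R->H->L->A->refl->H->L'->E->R'->G->plug->G
Char 3 ('F'): step: R->2, L=5; F->plug->F->R->D->L->C->refl->G->L'->F->R'->G->plug->G
Char 4 ('F'): step: R->3, L=5; F->plug->F->R->E->L->H->refl->A->L'->H->R'->G->plug->G
Char 5 ('G'): step: R->4, L=5; G->plug->G->R->H->L->A->refl->H->L'->E->R'->H->plug->H
Char 6 ('C'): step: R->5, L=5; C->plug->C->R->A->L->E->refl->D->L'->B->R'->B->plug->B
Char 7 ('A'): step: R->6, L=5; A->plug->A->R->A->L->E->refl->D->L'->B->R'->C->plug->C
Char 8 ('F'): step: R->7, L=5; F->plug->F->R->F->L->G->refl->C->L'->D->R'->C->plug->C
Char 9 ('E'): step: R->0, L->6 (L advanced); E->plug->E->R->E->L->F->refl->B->L'->C->R'->B->plug->B
Final: ciphertext=EGGGHBCCB, RIGHT=0, LEFT=6

Answer: EGGGHBCCB 0 6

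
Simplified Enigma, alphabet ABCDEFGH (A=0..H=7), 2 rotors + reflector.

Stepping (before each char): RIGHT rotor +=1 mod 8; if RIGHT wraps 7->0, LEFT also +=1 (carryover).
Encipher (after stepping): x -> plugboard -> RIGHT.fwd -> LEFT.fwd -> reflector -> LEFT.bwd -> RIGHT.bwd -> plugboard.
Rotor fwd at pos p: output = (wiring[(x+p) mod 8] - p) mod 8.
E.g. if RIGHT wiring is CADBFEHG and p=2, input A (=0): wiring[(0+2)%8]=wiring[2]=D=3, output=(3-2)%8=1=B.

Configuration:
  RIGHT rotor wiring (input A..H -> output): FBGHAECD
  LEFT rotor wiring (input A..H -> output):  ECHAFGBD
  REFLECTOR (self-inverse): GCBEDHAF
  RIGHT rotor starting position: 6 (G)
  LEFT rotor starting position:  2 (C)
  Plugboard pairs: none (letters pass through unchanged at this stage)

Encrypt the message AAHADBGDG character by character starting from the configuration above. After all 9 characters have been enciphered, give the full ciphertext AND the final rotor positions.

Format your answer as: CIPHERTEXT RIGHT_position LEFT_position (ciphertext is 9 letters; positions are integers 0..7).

Char 1 ('A'): step: R->7, L=2; A->plug->A->R->E->L->H->refl->F->L'->A->R'->E->plug->E
Char 2 ('A'): step: R->0, L->3 (L advanced); A->plug->A->R->F->L->B->refl->C->L'->B->R'->B->plug->B
Char 3 ('H'): step: R->1, L=3; H->plug->H->R->E->L->A->refl->G->L'->D->R'->E->plug->E
Char 4 ('A'): step: R->2, L=3; A->plug->A->R->E->L->A->refl->G->L'->D->R'->G->plug->G
Char 5 ('D'): step: R->3, L=3; D->plug->D->R->H->L->E->refl->D->L'->C->R'->F->plug->F
Char 6 ('B'): step: R->4, L=3; B->plug->B->R->A->L->F->refl->H->L'->G->R'->C->plug->C
Char 7 ('G'): step: R->5, L=3; G->plug->G->R->C->L->D->refl->E->L'->H->R'->A->plug->A
Char 8 ('D'): step: R->6, L=3; D->plug->D->R->D->L->G->refl->A->L'->E->R'->A->plug->A
Char 9 ('G'): step: R->7, L=3; G->plug->G->R->F->L->B->refl->C->L'->B->R'->F->plug->F
Final: ciphertext=EBEGFCAAF, RIGHT=7, LEFT=3

Answer: EBEGFCAAF 7 3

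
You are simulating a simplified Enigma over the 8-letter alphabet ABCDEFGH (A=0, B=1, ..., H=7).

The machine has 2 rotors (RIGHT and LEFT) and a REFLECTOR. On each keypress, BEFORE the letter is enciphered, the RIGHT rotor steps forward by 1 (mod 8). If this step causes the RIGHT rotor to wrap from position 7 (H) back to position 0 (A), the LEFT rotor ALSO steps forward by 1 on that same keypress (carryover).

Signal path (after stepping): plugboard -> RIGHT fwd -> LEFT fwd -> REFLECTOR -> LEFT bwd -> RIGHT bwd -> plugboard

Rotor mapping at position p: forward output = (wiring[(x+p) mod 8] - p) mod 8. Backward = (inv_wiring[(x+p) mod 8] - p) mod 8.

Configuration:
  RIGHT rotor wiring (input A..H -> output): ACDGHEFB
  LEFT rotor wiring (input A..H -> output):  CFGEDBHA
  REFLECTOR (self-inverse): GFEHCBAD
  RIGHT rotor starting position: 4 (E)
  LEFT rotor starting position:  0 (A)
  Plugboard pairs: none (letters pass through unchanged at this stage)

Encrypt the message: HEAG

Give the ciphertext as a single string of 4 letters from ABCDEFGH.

Answer: AGEF

Derivation:
Char 1 ('H'): step: R->5, L=0; H->plug->H->R->C->L->G->refl->A->L'->H->R'->A->plug->A
Char 2 ('E'): step: R->6, L=0; E->plug->E->R->F->L->B->refl->F->L'->B->R'->G->plug->G
Char 3 ('A'): step: R->7, L=0; A->plug->A->R->C->L->G->refl->A->L'->H->R'->E->plug->E
Char 4 ('G'): step: R->0, L->1 (L advanced); G->plug->G->R->F->L->G->refl->A->L'->E->R'->F->plug->F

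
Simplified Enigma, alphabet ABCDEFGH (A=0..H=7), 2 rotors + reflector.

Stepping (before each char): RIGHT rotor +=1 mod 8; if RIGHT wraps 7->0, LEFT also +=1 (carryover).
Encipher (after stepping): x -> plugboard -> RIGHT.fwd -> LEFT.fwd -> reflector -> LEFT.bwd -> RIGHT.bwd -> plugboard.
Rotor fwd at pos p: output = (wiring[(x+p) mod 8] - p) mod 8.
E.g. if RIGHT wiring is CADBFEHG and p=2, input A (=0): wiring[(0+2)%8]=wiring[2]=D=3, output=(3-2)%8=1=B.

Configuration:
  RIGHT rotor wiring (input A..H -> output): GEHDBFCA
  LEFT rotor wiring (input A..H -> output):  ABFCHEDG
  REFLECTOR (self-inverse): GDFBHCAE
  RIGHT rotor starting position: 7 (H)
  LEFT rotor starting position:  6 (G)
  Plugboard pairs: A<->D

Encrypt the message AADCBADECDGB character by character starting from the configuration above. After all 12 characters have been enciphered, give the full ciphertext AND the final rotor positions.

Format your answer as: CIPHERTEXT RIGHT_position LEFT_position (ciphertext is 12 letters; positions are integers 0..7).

Answer: FGABAHEDHCDG 3 0

Derivation:
Char 1 ('A'): step: R->0, L->7 (L advanced); A->plug->D->R->D->L->G->refl->A->L'->F->R'->F->plug->F
Char 2 ('A'): step: R->1, L=7; A->plug->D->R->A->L->H->refl->E->L'->H->R'->G->plug->G
Char 3 ('D'): step: R->2, L=7; D->plug->A->R->F->L->A->refl->G->L'->D->R'->D->plug->A
Char 4 ('C'): step: R->3, L=7; C->plug->C->R->C->L->C->refl->F->L'->G->R'->B->plug->B
Char 5 ('B'): step: R->4, L=7; B->plug->B->R->B->L->B->refl->D->L'->E->R'->D->plug->A
Char 6 ('A'): step: R->5, L=7; A->plug->D->R->B->L->B->refl->D->L'->E->R'->H->plug->H
Char 7 ('D'): step: R->6, L=7; D->plug->A->R->E->L->D->refl->B->L'->B->R'->E->plug->E
Char 8 ('E'): step: R->7, L=7; E->plug->E->R->E->L->D->refl->B->L'->B->R'->A->plug->D
Char 9 ('C'): step: R->0, L->0 (L advanced); C->plug->C->R->H->L->G->refl->A->L'->A->R'->H->plug->H
Char 10 ('D'): step: R->1, L=0; D->plug->A->R->D->L->C->refl->F->L'->C->R'->C->plug->C
Char 11 ('G'): step: R->2, L=0; G->plug->G->R->E->L->H->refl->E->L'->F->R'->A->plug->D
Char 12 ('B'): step: R->3, L=0; B->plug->B->R->G->L->D->refl->B->L'->B->R'->G->plug->G
Final: ciphertext=FGABAHEDHCDG, RIGHT=3, LEFT=0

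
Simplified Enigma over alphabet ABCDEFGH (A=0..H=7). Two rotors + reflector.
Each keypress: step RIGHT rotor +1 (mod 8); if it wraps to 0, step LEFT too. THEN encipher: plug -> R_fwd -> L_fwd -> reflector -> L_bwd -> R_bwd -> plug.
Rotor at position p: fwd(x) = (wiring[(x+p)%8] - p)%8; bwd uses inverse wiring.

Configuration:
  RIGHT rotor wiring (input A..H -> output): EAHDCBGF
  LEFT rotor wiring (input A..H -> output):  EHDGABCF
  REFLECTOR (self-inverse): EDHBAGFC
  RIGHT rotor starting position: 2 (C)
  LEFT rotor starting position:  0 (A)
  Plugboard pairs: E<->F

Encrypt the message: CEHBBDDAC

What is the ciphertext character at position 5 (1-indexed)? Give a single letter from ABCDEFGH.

Char 1 ('C'): step: R->3, L=0; C->plug->C->R->G->L->C->refl->H->L'->B->R'->F->plug->E
Char 2 ('E'): step: R->4, L=0; E->plug->F->R->E->L->A->refl->E->L'->A->R'->E->plug->F
Char 3 ('H'): step: R->5, L=0; H->plug->H->R->F->L->B->refl->D->L'->C->R'->F->plug->E
Char 4 ('B'): step: R->6, L=0; B->plug->B->R->H->L->F->refl->G->L'->D->R'->H->plug->H
Char 5 ('B'): step: R->7, L=0; B->plug->B->R->F->L->B->refl->D->L'->C->R'->G->plug->G

G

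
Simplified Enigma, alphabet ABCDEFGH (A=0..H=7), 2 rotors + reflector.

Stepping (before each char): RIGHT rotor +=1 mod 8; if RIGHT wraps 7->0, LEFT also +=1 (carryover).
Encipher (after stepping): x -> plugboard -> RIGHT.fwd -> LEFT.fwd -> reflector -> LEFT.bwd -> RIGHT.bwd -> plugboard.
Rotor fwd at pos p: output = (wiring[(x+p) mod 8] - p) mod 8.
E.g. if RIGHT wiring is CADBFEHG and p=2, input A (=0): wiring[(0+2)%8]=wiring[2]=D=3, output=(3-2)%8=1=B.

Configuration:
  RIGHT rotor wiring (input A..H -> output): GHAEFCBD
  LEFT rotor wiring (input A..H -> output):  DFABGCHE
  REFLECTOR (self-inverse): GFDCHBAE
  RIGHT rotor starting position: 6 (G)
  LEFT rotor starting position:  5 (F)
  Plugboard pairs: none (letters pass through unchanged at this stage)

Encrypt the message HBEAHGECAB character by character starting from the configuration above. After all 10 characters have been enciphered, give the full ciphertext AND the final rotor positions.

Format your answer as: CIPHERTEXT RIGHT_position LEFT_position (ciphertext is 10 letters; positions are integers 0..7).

Answer: FHAFGCHEEF 0 7

Derivation:
Char 1 ('H'): step: R->7, L=5; H->plug->H->R->C->L->H->refl->E->L'->G->R'->F->plug->F
Char 2 ('B'): step: R->0, L->6 (L advanced); B->plug->B->R->H->L->E->refl->H->L'->D->R'->H->plug->H
Char 3 ('E'): step: R->1, L=6; E->plug->E->R->B->L->G->refl->A->L'->G->R'->A->plug->A
Char 4 ('A'): step: R->2, L=6; A->plug->A->R->G->L->A->refl->G->L'->B->R'->F->plug->F
Char 5 ('H'): step: R->3, L=6; H->plug->H->R->F->L->D->refl->C->L'->E->R'->G->plug->G
Char 6 ('G'): step: R->4, L=6; G->plug->G->R->E->L->C->refl->D->L'->F->R'->C->plug->C
Char 7 ('E'): step: R->5, L=6; E->plug->E->R->C->L->F->refl->B->L'->A->R'->H->plug->H
Char 8 ('C'): step: R->6, L=6; C->plug->C->R->A->L->B->refl->F->L'->C->R'->E->plug->E
Char 9 ('A'): step: R->7, L=6; A->plug->A->R->E->L->C->refl->D->L'->F->R'->E->plug->E
Char 10 ('B'): step: R->0, L->7 (L advanced); B->plug->B->R->H->L->A->refl->G->L'->C->R'->F->plug->F
Final: ciphertext=FHAFGCHEEF, RIGHT=0, LEFT=7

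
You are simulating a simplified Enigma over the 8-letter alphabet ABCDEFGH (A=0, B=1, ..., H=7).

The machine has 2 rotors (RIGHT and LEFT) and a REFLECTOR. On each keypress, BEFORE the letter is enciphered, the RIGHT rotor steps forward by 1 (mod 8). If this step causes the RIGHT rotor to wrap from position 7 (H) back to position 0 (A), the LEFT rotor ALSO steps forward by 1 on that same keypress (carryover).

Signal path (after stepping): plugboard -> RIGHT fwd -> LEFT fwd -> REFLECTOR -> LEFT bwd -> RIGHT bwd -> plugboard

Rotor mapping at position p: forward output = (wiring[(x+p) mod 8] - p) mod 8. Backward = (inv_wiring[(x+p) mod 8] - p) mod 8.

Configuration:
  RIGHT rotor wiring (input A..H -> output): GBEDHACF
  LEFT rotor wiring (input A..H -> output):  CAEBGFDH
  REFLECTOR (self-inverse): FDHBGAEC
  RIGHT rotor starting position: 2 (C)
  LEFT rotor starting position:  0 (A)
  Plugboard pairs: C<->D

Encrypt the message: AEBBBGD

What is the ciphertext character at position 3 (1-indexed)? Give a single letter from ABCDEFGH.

Char 1 ('A'): step: R->3, L=0; A->plug->A->R->A->L->C->refl->H->L'->H->R'->D->plug->C
Char 2 ('E'): step: R->4, L=0; E->plug->E->R->C->L->E->refl->G->L'->E->R'->B->plug->B
Char 3 ('B'): step: R->5, L=0; B->plug->B->R->F->L->F->refl->A->L'->B->R'->D->plug->C

C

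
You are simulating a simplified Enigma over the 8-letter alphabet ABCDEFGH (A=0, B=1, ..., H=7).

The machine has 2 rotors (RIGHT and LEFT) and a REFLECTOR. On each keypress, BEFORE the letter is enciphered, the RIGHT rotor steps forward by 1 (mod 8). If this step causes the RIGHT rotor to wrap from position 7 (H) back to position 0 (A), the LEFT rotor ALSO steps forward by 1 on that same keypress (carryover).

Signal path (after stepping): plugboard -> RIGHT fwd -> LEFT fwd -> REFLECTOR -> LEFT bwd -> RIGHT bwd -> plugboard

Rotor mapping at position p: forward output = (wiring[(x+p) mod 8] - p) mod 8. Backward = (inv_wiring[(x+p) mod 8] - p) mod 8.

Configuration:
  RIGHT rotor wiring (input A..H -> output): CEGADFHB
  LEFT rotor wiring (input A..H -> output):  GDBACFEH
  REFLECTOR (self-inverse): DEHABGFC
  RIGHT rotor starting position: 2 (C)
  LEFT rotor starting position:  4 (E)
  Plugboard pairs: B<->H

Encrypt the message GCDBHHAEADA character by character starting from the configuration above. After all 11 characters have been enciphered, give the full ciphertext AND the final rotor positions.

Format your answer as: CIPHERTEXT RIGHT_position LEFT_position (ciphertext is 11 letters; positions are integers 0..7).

Char 1 ('G'): step: R->3, L=4; G->plug->G->R->B->L->B->refl->E->L'->H->R'->F->plug->F
Char 2 ('C'): step: R->4, L=4; C->plug->C->R->D->L->D->refl->A->L'->C->R'->G->plug->G
Char 3 ('D'): step: R->5, L=4; D->plug->D->R->F->L->H->refl->C->L'->E->R'->C->plug->C
Char 4 ('B'): step: R->6, L=4; B->plug->H->R->H->L->E->refl->B->L'->B->R'->A->plug->A
Char 5 ('H'): step: R->7, L=4; H->plug->B->R->D->L->D->refl->A->L'->C->R'->A->plug->A
Char 6 ('H'): step: R->0, L->5 (L advanced); H->plug->B->R->E->L->G->refl->F->L'->H->R'->G->plug->G
Char 7 ('A'): step: R->1, L=5; A->plug->A->R->D->L->B->refl->E->L'->F->R'->B->plug->H
Char 8 ('E'): step: R->2, L=5; E->plug->E->R->F->L->E->refl->B->L'->D->R'->D->plug->D
Char 9 ('A'): step: R->3, L=5; A->plug->A->R->F->L->E->refl->B->L'->D->R'->H->plug->B
Char 10 ('D'): step: R->4, L=5; D->plug->D->R->F->L->E->refl->B->L'->D->R'->C->plug->C
Char 11 ('A'): step: R->5, L=5; A->plug->A->R->A->L->A->refl->D->L'->G->R'->H->plug->B
Final: ciphertext=FGCAAGHDBCB, RIGHT=5, LEFT=5

Answer: FGCAAGHDBCB 5 5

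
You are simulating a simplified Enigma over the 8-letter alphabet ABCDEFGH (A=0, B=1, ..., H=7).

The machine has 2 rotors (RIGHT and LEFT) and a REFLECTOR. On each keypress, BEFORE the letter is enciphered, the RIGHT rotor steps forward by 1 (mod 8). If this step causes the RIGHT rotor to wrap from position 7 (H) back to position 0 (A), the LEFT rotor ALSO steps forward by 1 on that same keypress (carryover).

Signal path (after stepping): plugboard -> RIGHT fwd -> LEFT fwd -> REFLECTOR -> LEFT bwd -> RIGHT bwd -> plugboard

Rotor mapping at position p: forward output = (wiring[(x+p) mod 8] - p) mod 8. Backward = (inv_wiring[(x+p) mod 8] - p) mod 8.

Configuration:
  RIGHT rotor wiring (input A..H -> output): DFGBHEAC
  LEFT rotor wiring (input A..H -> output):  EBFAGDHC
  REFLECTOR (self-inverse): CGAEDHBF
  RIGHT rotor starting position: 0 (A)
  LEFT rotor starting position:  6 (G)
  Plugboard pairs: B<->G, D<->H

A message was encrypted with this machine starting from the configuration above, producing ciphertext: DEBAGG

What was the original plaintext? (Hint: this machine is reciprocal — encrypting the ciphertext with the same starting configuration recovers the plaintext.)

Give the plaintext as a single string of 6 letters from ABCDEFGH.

Answer: CCFFFH

Derivation:
Char 1 ('D'): step: R->1, L=6; D->plug->H->R->C->L->G->refl->B->L'->A->R'->C->plug->C
Char 2 ('E'): step: R->2, L=6; E->plug->E->R->G->L->A->refl->C->L'->F->R'->C->plug->C
Char 3 ('B'): step: R->3, L=6; B->plug->G->R->C->L->G->refl->B->L'->A->R'->F->plug->F
Char 4 ('A'): step: R->4, L=6; A->plug->A->R->D->L->D->refl->E->L'->B->R'->F->plug->F
Char 5 ('G'): step: R->5, L=6; G->plug->B->R->D->L->D->refl->E->L'->B->R'->F->plug->F
Char 6 ('G'): step: R->6, L=6; G->plug->B->R->E->L->H->refl->F->L'->H->R'->D->plug->H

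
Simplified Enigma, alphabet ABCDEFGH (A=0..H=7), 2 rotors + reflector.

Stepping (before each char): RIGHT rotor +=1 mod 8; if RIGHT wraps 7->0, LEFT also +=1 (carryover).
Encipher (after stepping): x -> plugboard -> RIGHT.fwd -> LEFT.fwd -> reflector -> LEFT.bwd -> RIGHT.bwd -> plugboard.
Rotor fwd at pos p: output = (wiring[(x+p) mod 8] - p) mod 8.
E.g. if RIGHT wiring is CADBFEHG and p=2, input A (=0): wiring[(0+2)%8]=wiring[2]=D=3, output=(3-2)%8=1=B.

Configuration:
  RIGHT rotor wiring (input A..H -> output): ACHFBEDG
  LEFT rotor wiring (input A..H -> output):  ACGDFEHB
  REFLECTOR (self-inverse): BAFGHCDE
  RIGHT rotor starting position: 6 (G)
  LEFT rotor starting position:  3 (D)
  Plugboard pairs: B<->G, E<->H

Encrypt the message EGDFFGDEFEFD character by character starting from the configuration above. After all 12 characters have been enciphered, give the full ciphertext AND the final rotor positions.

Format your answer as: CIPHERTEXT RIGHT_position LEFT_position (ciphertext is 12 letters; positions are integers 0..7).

Answer: ADACAEGBBBDE 2 5

Derivation:
Char 1 ('E'): step: R->7, L=3; E->plug->H->R->E->L->G->refl->D->L'->H->R'->A->plug->A
Char 2 ('G'): step: R->0, L->4 (L advanced); G->plug->B->R->C->L->D->refl->G->L'->F->R'->D->plug->D
Char 3 ('D'): step: R->1, L=4; D->plug->D->R->A->L->B->refl->A->L'->B->R'->A->plug->A
Char 4 ('F'): step: R->2, L=4; F->plug->F->R->E->L->E->refl->H->L'->H->R'->C->plug->C
Char 5 ('F'): step: R->3, L=4; F->plug->F->R->F->L->G->refl->D->L'->C->R'->A->plug->A
Char 6 ('G'): step: R->4, L=4; G->plug->B->R->A->L->B->refl->A->L'->B->R'->H->plug->E
Char 7 ('D'): step: R->5, L=4; D->plug->D->R->D->L->F->refl->C->L'->G->R'->B->plug->G
Char 8 ('E'): step: R->6, L=4; E->plug->H->R->G->L->C->refl->F->L'->D->R'->G->plug->B
Char 9 ('F'): step: R->7, L=4; F->plug->F->R->C->L->D->refl->G->L'->F->R'->G->plug->B
Char 10 ('E'): step: R->0, L->5 (L advanced); E->plug->H->R->G->L->G->refl->D->L'->D->R'->G->plug->B
Char 11 ('F'): step: R->1, L=5; F->plug->F->R->C->L->E->refl->H->L'->A->R'->D->plug->D
Char 12 ('D'): step: R->2, L=5; D->plug->D->R->C->L->E->refl->H->L'->A->R'->H->plug->E
Final: ciphertext=ADACAEGBBBDE, RIGHT=2, LEFT=5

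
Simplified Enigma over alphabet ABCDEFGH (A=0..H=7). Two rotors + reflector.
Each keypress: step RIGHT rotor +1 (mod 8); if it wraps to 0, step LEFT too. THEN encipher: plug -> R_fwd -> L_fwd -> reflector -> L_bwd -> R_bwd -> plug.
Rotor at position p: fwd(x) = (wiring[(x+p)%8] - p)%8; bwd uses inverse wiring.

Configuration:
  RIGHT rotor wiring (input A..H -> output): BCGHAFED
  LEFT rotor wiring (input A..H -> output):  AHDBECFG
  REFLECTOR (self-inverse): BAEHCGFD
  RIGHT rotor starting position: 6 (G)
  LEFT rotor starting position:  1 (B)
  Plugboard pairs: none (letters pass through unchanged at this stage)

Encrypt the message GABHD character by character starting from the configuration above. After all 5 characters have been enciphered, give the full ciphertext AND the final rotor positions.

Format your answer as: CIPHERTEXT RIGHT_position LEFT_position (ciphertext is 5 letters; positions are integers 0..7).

Answer: EGGDA 3 2

Derivation:
Char 1 ('G'): step: R->7, L=1; G->plug->G->R->G->L->F->refl->G->L'->A->R'->E->plug->E
Char 2 ('A'): step: R->0, L->2 (L advanced); A->plug->A->R->B->L->H->refl->D->L'->E->R'->G->plug->G
Char 3 ('B'): step: R->1, L=2; B->plug->B->R->F->L->E->refl->C->L'->C->R'->G->plug->G
Char 4 ('H'): step: R->2, L=2; H->plug->H->R->A->L->B->refl->A->L'->D->R'->D->plug->D
Char 5 ('D'): step: R->3, L=2; D->plug->D->R->B->L->H->refl->D->L'->E->R'->A->plug->A
Final: ciphertext=EGGDA, RIGHT=3, LEFT=2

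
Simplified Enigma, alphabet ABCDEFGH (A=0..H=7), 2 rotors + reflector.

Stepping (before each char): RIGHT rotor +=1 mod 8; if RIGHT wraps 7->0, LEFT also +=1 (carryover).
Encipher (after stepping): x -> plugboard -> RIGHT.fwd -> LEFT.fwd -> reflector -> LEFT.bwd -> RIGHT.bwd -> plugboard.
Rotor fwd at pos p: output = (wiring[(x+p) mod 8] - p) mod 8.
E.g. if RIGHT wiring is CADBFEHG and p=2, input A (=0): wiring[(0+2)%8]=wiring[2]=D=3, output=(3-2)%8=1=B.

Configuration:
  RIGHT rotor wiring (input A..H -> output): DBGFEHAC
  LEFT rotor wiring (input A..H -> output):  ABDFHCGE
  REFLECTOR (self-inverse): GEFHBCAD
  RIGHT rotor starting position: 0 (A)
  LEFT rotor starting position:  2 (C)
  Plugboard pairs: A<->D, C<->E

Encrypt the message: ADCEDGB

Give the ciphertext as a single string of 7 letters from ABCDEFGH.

Char 1 ('A'): step: R->1, L=2; A->plug->D->R->D->L->A->refl->G->L'->G->R'->E->plug->C
Char 2 ('D'): step: R->2, L=2; D->plug->A->R->E->L->E->refl->B->L'->A->R'->F->plug->F
Char 3 ('C'): step: R->3, L=2; C->plug->E->R->H->L->H->refl->D->L'->B->R'->B->plug->B
Char 4 ('E'): step: R->4, L=2; E->plug->C->R->E->L->E->refl->B->L'->A->R'->A->plug->D
Char 5 ('D'): step: R->5, L=2; D->plug->A->R->C->L->F->refl->C->L'->F->R'->C->plug->E
Char 6 ('G'): step: R->6, L=2; G->plug->G->R->G->L->G->refl->A->L'->D->R'->D->plug->A
Char 7 ('B'): step: R->7, L=2; B->plug->B->R->E->L->E->refl->B->L'->A->R'->G->plug->G

Answer: CFBDEAG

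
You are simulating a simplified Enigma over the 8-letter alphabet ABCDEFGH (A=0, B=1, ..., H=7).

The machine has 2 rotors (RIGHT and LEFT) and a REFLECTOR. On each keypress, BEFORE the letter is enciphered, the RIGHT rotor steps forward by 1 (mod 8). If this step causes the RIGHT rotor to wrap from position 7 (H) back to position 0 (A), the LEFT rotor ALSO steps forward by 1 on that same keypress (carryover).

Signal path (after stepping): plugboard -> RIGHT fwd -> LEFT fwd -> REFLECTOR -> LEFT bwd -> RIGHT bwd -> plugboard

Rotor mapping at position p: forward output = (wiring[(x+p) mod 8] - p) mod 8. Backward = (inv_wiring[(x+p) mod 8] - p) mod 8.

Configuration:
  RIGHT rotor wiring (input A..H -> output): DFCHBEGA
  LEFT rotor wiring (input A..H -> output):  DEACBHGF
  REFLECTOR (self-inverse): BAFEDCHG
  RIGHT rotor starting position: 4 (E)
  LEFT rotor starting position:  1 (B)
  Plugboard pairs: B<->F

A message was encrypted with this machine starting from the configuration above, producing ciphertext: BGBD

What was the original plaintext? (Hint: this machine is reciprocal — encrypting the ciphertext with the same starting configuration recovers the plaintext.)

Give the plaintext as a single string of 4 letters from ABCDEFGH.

Answer: AFDA

Derivation:
Char 1 ('B'): step: R->5, L=1; B->plug->F->R->F->L->F->refl->C->L'->H->R'->A->plug->A
Char 2 ('G'): step: R->6, L=1; G->plug->G->R->D->L->A->refl->B->L'->C->R'->B->plug->F
Char 3 ('B'): step: R->7, L=1; B->plug->F->R->C->L->B->refl->A->L'->D->R'->D->plug->D
Char 4 ('D'): step: R->0, L->2 (L advanced); D->plug->D->R->H->L->C->refl->F->L'->D->R'->A->plug->A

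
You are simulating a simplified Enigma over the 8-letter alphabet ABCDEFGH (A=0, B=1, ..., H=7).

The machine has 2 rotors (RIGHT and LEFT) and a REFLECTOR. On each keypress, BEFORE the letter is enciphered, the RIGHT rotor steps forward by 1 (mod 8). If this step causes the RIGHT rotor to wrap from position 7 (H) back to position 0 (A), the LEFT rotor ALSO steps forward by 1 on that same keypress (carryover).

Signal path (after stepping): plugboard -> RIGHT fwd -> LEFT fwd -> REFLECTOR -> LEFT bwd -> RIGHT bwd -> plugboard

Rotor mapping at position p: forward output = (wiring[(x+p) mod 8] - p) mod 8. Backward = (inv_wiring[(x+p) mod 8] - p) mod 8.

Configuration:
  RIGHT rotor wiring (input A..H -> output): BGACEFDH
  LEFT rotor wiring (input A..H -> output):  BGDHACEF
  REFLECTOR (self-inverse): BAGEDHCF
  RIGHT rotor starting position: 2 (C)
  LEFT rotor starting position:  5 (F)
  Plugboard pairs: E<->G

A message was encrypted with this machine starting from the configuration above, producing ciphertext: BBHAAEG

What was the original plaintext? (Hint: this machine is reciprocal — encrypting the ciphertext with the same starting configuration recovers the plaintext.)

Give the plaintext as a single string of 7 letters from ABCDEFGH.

Char 1 ('B'): step: R->3, L=5; B->plug->B->R->B->L->H->refl->F->L'->A->R'->D->plug->D
Char 2 ('B'): step: R->4, L=5; B->plug->B->R->B->L->H->refl->F->L'->A->R'->A->plug->A
Char 3 ('H'): step: R->5, L=5; H->plug->H->R->H->L->D->refl->E->L'->D->R'->F->plug->F
Char 4 ('A'): step: R->6, L=5; A->plug->A->R->F->L->G->refl->C->L'->G->R'->G->plug->E
Char 5 ('A'): step: R->7, L=5; A->plug->A->R->A->L->F->refl->H->L'->B->R'->D->plug->D
Char 6 ('E'): step: R->0, L->6 (L advanced); E->plug->G->R->D->L->A->refl->B->L'->F->R'->F->plug->F
Char 7 ('G'): step: R->1, L=6; G->plug->E->R->E->L->F->refl->H->L'->B->R'->C->plug->C

Answer: DAFEDFC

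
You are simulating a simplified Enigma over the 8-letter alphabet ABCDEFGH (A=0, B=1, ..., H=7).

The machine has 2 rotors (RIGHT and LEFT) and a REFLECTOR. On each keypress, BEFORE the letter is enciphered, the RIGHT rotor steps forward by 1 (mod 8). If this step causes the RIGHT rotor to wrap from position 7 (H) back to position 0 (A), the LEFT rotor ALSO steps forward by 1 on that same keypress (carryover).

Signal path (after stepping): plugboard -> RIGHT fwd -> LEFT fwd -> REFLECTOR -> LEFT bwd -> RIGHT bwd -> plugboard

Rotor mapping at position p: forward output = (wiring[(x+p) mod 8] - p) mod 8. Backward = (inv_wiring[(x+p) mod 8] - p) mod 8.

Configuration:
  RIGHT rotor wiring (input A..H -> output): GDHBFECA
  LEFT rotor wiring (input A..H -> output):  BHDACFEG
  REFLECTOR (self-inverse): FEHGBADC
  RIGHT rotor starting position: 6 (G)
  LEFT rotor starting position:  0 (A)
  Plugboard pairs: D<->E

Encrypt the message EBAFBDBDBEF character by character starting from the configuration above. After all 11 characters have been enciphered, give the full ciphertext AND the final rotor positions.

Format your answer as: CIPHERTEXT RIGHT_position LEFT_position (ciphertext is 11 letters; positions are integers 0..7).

Char 1 ('E'): step: R->7, L=0; E->plug->D->R->A->L->B->refl->E->L'->G->R'->F->plug->F
Char 2 ('B'): step: R->0, L->1 (L advanced); B->plug->B->R->D->L->B->refl->E->L'->E->R'->F->plug->F
Char 3 ('A'): step: R->1, L=1; A->plug->A->R->C->L->H->refl->C->L'->B->R'->F->plug->F
Char 4 ('F'): step: R->2, L=1; F->plug->F->R->G->L->F->refl->A->L'->H->R'->B->plug->B
Char 5 ('B'): step: R->3, L=1; B->plug->B->R->C->L->H->refl->C->L'->B->R'->C->plug->C
Char 6 ('D'): step: R->4, L=1; D->plug->E->R->C->L->H->refl->C->L'->B->R'->A->plug->A
Char 7 ('B'): step: R->5, L=1; B->plug->B->R->F->L->D->refl->G->L'->A->R'->H->plug->H
Char 8 ('D'): step: R->6, L=1; D->plug->E->R->B->L->C->refl->H->L'->C->R'->B->plug->B
Char 9 ('B'): step: R->7, L=1; B->plug->B->R->H->L->A->refl->F->L'->G->R'->F->plug->F
Char 10 ('E'): step: R->0, L->2 (L advanced); E->plug->D->R->B->L->G->refl->D->L'->D->R'->B->plug->B
Char 11 ('F'): step: R->1, L=2; F->plug->F->R->B->L->G->refl->D->L'->D->R'->E->plug->D
Final: ciphertext=FFFBCAHBFBD, RIGHT=1, LEFT=2

Answer: FFFBCAHBFBD 1 2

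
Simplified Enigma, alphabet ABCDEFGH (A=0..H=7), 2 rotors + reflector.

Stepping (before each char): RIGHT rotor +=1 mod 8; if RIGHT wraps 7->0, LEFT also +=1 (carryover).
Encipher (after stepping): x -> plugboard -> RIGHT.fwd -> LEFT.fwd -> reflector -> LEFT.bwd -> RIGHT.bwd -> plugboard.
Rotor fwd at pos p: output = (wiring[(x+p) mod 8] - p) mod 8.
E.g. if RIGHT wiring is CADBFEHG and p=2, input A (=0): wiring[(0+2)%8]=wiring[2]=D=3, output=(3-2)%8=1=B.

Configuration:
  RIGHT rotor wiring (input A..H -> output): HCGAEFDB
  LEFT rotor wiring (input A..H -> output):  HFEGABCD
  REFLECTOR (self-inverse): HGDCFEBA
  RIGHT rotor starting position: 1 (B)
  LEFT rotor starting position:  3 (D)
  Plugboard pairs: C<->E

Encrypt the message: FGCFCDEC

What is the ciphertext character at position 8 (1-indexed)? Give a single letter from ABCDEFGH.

Char 1 ('F'): step: R->2, L=3; F->plug->F->R->H->L->B->refl->G->L'->C->R'->C->plug->E
Char 2 ('G'): step: R->3, L=3; G->plug->G->R->H->L->B->refl->G->L'->C->R'->C->plug->E
Char 3 ('C'): step: R->4, L=3; C->plug->E->R->D->L->H->refl->A->L'->E->R'->H->plug->H
Char 4 ('F'): step: R->5, L=3; F->plug->F->R->B->L->F->refl->E->L'->F->R'->E->plug->C
Char 5 ('C'): step: R->6, L=3; C->plug->E->R->A->L->D->refl->C->L'->G->R'->G->plug->G
Char 6 ('D'): step: R->7, L=3; D->plug->D->R->H->L->B->refl->G->L'->C->R'->A->plug->A
Char 7 ('E'): step: R->0, L->4 (L advanced); E->plug->C->R->G->L->A->refl->H->L'->D->R'->G->plug->G
Char 8 ('C'): step: R->1, L=4; C->plug->E->R->E->L->D->refl->C->L'->H->R'->C->plug->E

E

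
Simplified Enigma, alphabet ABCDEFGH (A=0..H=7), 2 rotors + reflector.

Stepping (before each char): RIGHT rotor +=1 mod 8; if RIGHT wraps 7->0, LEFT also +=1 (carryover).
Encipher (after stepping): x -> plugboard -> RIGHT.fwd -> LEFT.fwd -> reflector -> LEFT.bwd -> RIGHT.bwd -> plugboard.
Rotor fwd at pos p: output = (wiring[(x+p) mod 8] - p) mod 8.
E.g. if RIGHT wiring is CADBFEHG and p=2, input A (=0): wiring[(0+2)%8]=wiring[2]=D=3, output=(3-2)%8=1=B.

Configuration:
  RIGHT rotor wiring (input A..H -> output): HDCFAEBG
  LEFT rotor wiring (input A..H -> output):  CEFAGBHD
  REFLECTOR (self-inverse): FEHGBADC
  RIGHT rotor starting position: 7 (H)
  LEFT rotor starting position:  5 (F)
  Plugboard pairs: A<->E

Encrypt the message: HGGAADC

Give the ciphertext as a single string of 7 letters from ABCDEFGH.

Answer: GCFHFGH

Derivation:
Char 1 ('H'): step: R->0, L->6 (L advanced); H->plug->H->R->G->L->A->refl->F->L'->B->R'->G->plug->G
Char 2 ('G'): step: R->1, L=6; G->plug->G->R->F->L->C->refl->H->L'->E->R'->C->plug->C
Char 3 ('G'): step: R->2, L=6; G->plug->G->R->F->L->C->refl->H->L'->E->R'->F->plug->F
Char 4 ('A'): step: R->3, L=6; A->plug->E->R->D->L->G->refl->D->L'->H->R'->H->plug->H
Char 5 ('A'): step: R->4, L=6; A->plug->E->R->D->L->G->refl->D->L'->H->R'->F->plug->F
Char 6 ('D'): step: R->5, L=6; D->plug->D->R->C->L->E->refl->B->L'->A->R'->G->plug->G
Char 7 ('C'): step: R->6, L=6; C->plug->C->R->B->L->F->refl->A->L'->G->R'->H->plug->H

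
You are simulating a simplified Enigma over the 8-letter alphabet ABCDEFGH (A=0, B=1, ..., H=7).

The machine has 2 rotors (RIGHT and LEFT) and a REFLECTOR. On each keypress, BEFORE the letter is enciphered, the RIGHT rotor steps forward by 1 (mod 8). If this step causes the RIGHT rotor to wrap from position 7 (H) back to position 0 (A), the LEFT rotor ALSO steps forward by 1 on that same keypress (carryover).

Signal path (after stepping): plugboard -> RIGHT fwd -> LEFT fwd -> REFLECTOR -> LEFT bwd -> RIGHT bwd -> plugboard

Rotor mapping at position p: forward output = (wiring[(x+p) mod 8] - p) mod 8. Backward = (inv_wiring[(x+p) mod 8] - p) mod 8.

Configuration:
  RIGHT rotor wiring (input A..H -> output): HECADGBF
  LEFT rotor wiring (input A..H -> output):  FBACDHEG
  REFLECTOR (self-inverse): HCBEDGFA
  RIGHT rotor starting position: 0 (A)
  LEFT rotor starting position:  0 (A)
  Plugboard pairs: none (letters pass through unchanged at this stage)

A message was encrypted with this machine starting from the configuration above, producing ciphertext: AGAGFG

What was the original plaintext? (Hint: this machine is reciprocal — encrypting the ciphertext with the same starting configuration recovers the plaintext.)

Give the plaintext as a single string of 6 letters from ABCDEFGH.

Answer: BHEHDF

Derivation:
Char 1 ('A'): step: R->1, L=0; A->plug->A->R->D->L->C->refl->B->L'->B->R'->B->plug->B
Char 2 ('G'): step: R->2, L=0; G->plug->G->R->F->L->H->refl->A->L'->C->R'->H->plug->H
Char 3 ('A'): step: R->3, L=0; A->plug->A->R->F->L->H->refl->A->L'->C->R'->E->plug->E
Char 4 ('G'): step: R->4, L=0; G->plug->G->R->G->L->E->refl->D->L'->E->R'->H->plug->H
Char 5 ('F'): step: R->5, L=0; F->plug->F->R->F->L->H->refl->A->L'->C->R'->D->plug->D
Char 6 ('G'): step: R->6, L=0; G->plug->G->R->F->L->H->refl->A->L'->C->R'->F->plug->F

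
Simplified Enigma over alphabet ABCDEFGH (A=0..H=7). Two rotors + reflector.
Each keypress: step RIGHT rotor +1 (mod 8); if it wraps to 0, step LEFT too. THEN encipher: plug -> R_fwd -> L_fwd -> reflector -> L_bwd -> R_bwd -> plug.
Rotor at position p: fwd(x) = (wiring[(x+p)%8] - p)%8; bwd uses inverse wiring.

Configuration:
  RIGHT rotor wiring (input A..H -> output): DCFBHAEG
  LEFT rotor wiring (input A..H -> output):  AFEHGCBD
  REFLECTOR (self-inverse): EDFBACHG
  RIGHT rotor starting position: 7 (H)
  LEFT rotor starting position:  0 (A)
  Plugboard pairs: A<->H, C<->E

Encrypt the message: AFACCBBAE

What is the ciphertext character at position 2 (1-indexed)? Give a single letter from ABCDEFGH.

Char 1 ('A'): step: R->0, L->1 (L advanced); A->plug->H->R->G->L->C->refl->F->L'->D->R'->A->plug->H
Char 2 ('F'): step: R->1, L=1; F->plug->F->R->D->L->F->refl->C->L'->G->R'->D->plug->D

D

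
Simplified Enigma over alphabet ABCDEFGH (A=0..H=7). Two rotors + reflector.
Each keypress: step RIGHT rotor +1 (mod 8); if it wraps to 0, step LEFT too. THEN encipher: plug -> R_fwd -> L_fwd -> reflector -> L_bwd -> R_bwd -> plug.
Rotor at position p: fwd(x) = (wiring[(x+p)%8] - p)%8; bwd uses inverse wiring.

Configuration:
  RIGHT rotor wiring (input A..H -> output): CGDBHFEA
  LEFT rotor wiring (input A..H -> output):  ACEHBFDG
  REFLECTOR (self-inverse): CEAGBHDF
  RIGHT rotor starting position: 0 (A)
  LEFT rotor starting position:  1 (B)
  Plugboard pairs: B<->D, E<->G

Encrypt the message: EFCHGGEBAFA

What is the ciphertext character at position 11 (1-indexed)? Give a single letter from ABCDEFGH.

Char 1 ('E'): step: R->1, L=1; E->plug->G->R->H->L->H->refl->F->L'->G->R'->D->plug->B
Char 2 ('F'): step: R->2, L=1; F->plug->F->R->G->L->F->refl->H->L'->H->R'->B->plug->D
Char 3 ('C'): step: R->3, L=1; C->plug->C->R->C->L->G->refl->D->L'->B->R'->D->plug->B
Char 4 ('H'): step: R->4, L=1; H->plug->H->R->F->L->C->refl->A->L'->D->R'->A->plug->A
Char 5 ('G'): step: R->5, L=1; G->plug->E->R->B->L->D->refl->G->L'->C->R'->H->plug->H
Char 6 ('G'): step: R->6, L=1; G->plug->E->R->F->L->C->refl->A->L'->D->R'->F->plug->F
Char 7 ('E'): step: R->7, L=1; E->plug->G->R->G->L->F->refl->H->L'->H->R'->C->plug->C
Char 8 ('B'): step: R->0, L->2 (L advanced); B->plug->D->R->B->L->F->refl->H->L'->C->R'->A->plug->A
Char 9 ('A'): step: R->1, L=2; A->plug->A->R->F->L->E->refl->B->L'->E->R'->E->plug->G
Char 10 ('F'): step: R->2, L=2; F->plug->F->R->G->L->G->refl->D->L'->D->R'->D->plug->B
Char 11 ('A'): step: R->3, L=2; A->plug->A->R->G->L->G->refl->D->L'->D->R'->G->plug->E

E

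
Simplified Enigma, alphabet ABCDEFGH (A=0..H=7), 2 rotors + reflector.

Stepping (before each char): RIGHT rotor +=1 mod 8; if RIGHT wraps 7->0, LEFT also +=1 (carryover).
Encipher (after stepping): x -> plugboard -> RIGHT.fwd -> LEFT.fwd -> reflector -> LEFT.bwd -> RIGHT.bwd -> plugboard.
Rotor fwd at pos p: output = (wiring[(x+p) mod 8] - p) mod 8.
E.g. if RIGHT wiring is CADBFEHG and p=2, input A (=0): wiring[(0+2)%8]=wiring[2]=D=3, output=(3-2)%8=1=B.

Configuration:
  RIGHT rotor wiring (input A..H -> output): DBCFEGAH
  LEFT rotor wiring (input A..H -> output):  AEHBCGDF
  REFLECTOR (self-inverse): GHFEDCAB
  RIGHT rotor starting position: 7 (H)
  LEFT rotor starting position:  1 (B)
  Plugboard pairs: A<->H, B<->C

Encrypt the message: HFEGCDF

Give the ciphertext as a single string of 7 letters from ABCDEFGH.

Answer: DHBHGBA

Derivation:
Char 1 ('H'): step: R->0, L->2 (L advanced); H->plug->A->R->D->L->E->refl->D->L'->F->R'->D->plug->D
Char 2 ('F'): step: R->1, L=2; F->plug->F->R->H->L->C->refl->F->L'->A->R'->A->plug->H
Char 3 ('E'): step: R->2, L=2; E->plug->E->R->G->L->G->refl->A->L'->C->R'->C->plug->B
Char 4 ('G'): step: R->3, L=2; G->plug->G->R->G->L->G->refl->A->L'->C->R'->A->plug->H
Char 5 ('C'): step: R->4, L=2; C->plug->B->R->C->L->A->refl->G->L'->G->R'->G->plug->G
Char 6 ('D'): step: R->5, L=2; D->plug->D->R->G->L->G->refl->A->L'->C->R'->C->plug->B
Char 7 ('F'): step: R->6, L=2; F->plug->F->R->H->L->C->refl->F->L'->A->R'->H->plug->A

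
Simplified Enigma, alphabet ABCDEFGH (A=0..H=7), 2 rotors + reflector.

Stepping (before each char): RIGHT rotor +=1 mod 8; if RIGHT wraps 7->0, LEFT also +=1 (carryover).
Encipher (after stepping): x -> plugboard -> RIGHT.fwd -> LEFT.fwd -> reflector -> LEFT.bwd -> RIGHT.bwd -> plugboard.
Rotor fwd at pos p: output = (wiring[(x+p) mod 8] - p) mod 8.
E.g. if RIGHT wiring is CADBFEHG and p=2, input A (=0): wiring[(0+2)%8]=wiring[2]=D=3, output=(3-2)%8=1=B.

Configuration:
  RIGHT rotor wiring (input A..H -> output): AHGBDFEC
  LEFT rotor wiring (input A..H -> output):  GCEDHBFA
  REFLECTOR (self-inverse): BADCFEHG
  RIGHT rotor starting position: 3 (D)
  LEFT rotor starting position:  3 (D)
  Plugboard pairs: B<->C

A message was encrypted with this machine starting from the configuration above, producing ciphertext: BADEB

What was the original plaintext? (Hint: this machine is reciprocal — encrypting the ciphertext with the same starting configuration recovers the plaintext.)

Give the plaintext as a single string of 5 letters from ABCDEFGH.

Answer: ACCGH

Derivation:
Char 1 ('B'): step: R->4, L=3; B->plug->C->R->A->L->A->refl->B->L'->H->R'->A->plug->A
Char 2 ('A'): step: R->5, L=3; A->plug->A->R->A->L->A->refl->B->L'->H->R'->B->plug->C
Char 3 ('D'): step: R->6, L=3; D->plug->D->R->B->L->E->refl->F->L'->E->R'->B->plug->C
Char 4 ('E'): step: R->7, L=3; E->plug->E->R->C->L->G->refl->H->L'->G->R'->G->plug->G
Char 5 ('B'): step: R->0, L->4 (L advanced); B->plug->C->R->G->L->A->refl->B->L'->C->R'->H->plug->H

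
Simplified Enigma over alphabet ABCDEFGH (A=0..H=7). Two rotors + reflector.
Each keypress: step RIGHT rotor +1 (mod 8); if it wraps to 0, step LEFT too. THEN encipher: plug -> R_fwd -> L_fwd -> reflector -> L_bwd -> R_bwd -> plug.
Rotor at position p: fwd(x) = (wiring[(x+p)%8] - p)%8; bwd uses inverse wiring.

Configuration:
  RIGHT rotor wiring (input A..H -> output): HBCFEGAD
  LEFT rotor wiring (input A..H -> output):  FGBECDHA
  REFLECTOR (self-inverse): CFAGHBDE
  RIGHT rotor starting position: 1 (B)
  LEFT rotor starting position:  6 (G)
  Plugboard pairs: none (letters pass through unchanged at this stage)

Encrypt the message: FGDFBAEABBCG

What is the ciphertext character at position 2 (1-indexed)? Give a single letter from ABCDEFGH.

Char 1 ('F'): step: R->2, L=6; F->plug->F->R->B->L->C->refl->A->L'->D->R'->B->plug->B
Char 2 ('G'): step: R->3, L=6; G->plug->G->R->G->L->E->refl->H->L'->C->R'->A->plug->A

A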